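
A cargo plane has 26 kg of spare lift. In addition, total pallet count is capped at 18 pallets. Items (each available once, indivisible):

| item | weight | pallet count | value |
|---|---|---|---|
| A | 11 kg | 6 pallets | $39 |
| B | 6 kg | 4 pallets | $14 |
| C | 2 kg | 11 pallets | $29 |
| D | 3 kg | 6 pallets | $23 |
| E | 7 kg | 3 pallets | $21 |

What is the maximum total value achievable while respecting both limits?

$83

Feasible sets respecting both limits:
- A+D+E: weight 21, pallet count 15, value 83
- A+B+D: weight 20, pallet count 16, value 76
- A+B+E: weight 24, pallet count 13, value 74
Best: $83.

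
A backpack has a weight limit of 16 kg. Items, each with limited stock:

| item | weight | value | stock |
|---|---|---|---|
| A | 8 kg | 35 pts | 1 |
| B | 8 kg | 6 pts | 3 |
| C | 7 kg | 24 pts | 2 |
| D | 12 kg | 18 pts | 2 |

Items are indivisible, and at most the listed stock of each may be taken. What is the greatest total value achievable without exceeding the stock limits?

Best selections within weight 16 and stock limits:
- 1×A + 1×C: weight 15, value 59
- 2×C: weight 14, value 48
- 1×A + 1×B: weight 16, value 41
Best: 59 pts.

59 pts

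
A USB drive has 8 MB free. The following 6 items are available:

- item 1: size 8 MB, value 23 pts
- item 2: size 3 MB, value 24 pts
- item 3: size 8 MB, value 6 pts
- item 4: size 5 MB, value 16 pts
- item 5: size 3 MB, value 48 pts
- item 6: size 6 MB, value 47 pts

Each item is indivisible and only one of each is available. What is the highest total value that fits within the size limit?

72 pts

Check high-value combinations within 8 MB:
- item 2+item 5: size 3+3=6, value 24+48=72
- item 4+item 5: size 5+3=8, value 16+48=64
- item 5: size 3, value 48
Best: 72 pts.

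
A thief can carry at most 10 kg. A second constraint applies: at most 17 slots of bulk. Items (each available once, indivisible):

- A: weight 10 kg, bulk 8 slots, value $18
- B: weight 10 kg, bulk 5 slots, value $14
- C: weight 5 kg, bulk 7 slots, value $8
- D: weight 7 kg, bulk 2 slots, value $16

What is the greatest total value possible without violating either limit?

Feasible sets respecting both limits:
- A: weight 10, bulk 8, value 18
- D: weight 7, bulk 2, value 16
- B: weight 10, bulk 5, value 14
- C: weight 5, bulk 7, value 8
Best: $18.

$18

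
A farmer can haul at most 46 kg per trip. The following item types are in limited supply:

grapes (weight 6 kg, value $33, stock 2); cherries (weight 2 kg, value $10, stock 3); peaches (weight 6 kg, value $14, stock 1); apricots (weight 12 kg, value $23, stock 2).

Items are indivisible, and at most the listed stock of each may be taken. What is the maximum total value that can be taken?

$146

Best selections within weight 46 and stock limits:
- 2×grapes + 2×cherries + 1×peaches + 2×apricots: weight 46, value 146
- 2×grapes + 3×cherries + 2×apricots: weight 42, value 142
Best: $146.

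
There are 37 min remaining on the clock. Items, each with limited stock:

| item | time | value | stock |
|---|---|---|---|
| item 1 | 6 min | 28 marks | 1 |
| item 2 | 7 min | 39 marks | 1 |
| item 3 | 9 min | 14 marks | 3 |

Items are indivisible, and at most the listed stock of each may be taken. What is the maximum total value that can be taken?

95 marks

Top feasible selections:
- 1×item 1 + 1×item 2 + 2×item 3: time 31, value 95
- 1×item 1 + 1×item 2 + 1×item 3: time 22, value 81
- 1×item 2 + 3×item 3: time 34, value 81
- 1×item 1 + 3×item 3: time 33, value 70
Best: 95 marks.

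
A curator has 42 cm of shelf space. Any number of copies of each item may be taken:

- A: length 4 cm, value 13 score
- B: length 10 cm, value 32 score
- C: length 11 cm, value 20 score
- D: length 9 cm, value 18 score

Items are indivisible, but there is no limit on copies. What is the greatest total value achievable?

136 score

Best value-per-unit is A at 13/4; filling with it alone gives 10×13 = 130.
Optimal mix: 8×A + 1×B → length 42, value 136.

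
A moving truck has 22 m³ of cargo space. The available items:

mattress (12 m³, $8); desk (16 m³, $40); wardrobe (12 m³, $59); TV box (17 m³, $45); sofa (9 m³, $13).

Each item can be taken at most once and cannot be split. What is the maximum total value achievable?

$72

Check high-value combinations within 22 m³:
- wardrobe+sofa: volume 12+9=21, value 59+13=72
- wardrobe: volume 12, value 59
- TV box: volume 17, value 45
- desk: volume 16, value 40
Best: $72.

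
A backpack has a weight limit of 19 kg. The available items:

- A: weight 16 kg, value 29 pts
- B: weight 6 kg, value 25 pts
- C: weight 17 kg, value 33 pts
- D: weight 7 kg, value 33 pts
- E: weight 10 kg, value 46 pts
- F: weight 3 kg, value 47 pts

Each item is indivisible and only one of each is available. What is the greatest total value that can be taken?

This is a 0/1 knapsack; check combinations near the capacity.
- B+E+F: weight 6+10+3=19, value 25+46+47=118
- B+D+F: weight 6+7+3=16, value 25+33+47=105
- E+F: weight 10+3=13, value 46+47=93
- D+F: weight 7+3=10, value 33+47=80
- D+E: weight 7+10=17, value 33+46=79
Best: 118 pts.

118 pts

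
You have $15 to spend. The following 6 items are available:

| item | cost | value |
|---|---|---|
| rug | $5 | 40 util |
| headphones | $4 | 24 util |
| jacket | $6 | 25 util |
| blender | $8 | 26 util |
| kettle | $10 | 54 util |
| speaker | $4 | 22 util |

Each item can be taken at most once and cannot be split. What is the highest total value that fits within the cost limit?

94 util

This is a 0/1 knapsack; check combinations near the capacity.
- rug+kettle: cost 5+10=15, value 40+54=94
- rug+headphones+jacket: cost 5+4+6=15, value 40+24+25=89
- rug+jacket+speaker: cost 5+6+4=15, value 40+25+22=87
- rug+headphones+speaker: cost 5+4+4=13, value 40+24+22=86
Best: 94 util.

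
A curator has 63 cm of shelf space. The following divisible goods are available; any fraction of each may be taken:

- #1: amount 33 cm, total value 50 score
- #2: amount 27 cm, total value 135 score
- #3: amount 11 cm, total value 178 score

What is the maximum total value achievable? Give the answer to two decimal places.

Take in order of value per unit:
- #3 (178/11 per unit): all 11 → value 178, running total 178.00
- #2 (135/27 per unit): all 27 → value 135, running total 313.00
- #1 (50/33 per unit): 25 of 33 → value 25×50/33 = 37.8788, running total 350.88
Total 350.88.

350.88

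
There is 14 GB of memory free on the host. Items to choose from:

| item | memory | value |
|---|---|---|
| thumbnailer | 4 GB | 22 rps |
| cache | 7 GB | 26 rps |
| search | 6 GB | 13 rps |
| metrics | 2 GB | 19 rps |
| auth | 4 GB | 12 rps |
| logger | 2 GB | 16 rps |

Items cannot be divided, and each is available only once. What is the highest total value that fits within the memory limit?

Check high-value combinations within 14 GB:
- thumbnailer+search+metrics+logger: memory 4+6+2+2=14, value 22+13+19+16=70
- thumbnailer+metrics+auth+logger: memory 4+2+4+2=12, value 22+19+12+16=69
- thumbnailer+cache+metrics: memory 4+7+2=13, value 22+26+19=67
Best: 70 rps.

70 rps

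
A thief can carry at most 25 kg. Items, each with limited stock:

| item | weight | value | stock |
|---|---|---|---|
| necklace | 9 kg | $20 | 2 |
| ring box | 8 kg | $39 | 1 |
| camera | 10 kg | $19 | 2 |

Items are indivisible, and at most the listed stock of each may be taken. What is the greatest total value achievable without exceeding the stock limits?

Top feasible selections:
- 1×necklace + 1×ring box: weight 17, value 59
- 1×ring box + 1×camera: weight 18, value 58
Best: $59.

$59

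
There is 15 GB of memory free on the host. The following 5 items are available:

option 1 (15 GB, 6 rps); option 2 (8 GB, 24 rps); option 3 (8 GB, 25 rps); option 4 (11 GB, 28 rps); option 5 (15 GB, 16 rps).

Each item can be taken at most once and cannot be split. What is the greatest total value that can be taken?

Check high-value combinations within 15 GB:
- option 4: memory 11, value 28
- option 3: memory 8, value 25
- option 2: memory 8, value 24
- option 5: memory 15, value 16
- option 1: memory 15, value 6
Best: 28 rps.

28 rps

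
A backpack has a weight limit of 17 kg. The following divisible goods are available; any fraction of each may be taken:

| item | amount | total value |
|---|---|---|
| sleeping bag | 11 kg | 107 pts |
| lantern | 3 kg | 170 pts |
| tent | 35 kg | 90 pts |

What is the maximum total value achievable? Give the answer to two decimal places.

284.71

Take in order of value per unit:
- lantern (170/3 per unit): all 3 → value 170, running total 170.00
- sleeping bag (107/11 per unit): all 11 → value 107, running total 277.00
- tent (90/35 per unit): 3 of 35 → value 3×90/35 = 7.7143, running total 284.71
Total 284.71.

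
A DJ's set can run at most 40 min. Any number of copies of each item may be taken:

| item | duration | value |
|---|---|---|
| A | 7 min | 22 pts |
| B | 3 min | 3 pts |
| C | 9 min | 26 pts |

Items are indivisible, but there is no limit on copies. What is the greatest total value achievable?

118 pts

Best value-per-unit is A at 22/7; filling with it alone gives 5×22 = 110.
Optimal mix: 3×A + 2×C → duration 39, value 118.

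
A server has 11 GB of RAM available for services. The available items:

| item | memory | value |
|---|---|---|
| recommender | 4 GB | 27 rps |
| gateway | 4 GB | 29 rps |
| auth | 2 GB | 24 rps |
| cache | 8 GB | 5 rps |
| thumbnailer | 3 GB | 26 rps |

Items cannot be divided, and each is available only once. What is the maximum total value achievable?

Check high-value combinations within 11 GB:
- recommender+gateway+thumbnailer: memory 4+4+3=11, value 27+29+26=82
- recommender+gateway+auth: memory 4+4+2=10, value 27+29+24=80
- gateway+auth+thumbnailer: memory 4+2+3=9, value 29+24+26=79
- recommender+auth+thumbnailer: memory 4+2+3=9, value 27+24+26=77
- recommender+gateway: memory 4+4=8, value 27+29=56
Best: 82 rps.

82 rps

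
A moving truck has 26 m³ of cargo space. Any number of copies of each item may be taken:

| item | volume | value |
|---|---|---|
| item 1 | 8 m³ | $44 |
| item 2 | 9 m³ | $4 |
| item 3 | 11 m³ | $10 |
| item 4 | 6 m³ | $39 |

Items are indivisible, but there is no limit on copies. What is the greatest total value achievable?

Best value-per-unit is item 4 at 39/6; filling with it alone gives 4×39 = 156.
Optimal mix: 1×item 1 + 3×item 4 → volume 26, value 161.

$161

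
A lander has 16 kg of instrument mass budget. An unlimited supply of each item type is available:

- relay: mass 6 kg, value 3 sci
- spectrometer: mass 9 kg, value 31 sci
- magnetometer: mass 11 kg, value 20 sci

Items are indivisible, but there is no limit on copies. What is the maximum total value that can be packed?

Best value-per-unit is spectrometer at 31/9; filling with it alone gives 1×31 = 31.
Optimal mix: 1×relay + 1×spectrometer → mass 15, value 34.

34 sci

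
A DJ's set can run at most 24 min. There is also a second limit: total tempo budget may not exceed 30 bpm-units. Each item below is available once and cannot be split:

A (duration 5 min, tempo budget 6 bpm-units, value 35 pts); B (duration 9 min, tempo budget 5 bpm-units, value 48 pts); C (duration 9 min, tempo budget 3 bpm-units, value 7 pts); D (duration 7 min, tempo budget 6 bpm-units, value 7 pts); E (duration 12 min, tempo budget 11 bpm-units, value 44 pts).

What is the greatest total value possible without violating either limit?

92 pts

Feasible sets respecting both limits:
- B+E: duration 21, tempo budget 16, value 92
- A+B+C: duration 23, tempo budget 14, value 90
- A+B+D: duration 21, tempo budget 17, value 90
- A+D+E: duration 24, tempo budget 23, value 86
Best: 92 pts.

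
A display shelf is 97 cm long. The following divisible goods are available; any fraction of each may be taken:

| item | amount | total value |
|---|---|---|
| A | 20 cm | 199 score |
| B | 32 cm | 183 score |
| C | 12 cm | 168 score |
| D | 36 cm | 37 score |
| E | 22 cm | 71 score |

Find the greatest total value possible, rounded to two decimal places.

Take in order of value per unit:
- C (168/12 per unit): all 12 → value 168, running total 168.00
- A (199/20 per unit): all 20 → value 199, running total 367.00
- B (183/32 per unit): all 32 → value 183, running total 550.00
- E (71/22 per unit): all 22 → value 71, running total 621.00
- D (37/36 per unit): 11 of 36 → value 11×37/36 = 11.3056, running total 632.31
Total 632.31.

632.31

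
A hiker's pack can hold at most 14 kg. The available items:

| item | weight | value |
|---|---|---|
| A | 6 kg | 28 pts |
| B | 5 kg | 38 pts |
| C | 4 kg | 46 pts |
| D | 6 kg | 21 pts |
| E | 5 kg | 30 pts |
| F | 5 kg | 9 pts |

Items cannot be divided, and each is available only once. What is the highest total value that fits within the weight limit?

Check high-value combinations within 14 kg:
- B+C+E: weight 5+4+5=14, value 38+46+30=114
- B+C+F: weight 5+4+5=14, value 38+46+9=93
- C+E+F: weight 4+5+5=14, value 46+30+9=85
- B+C: weight 5+4=9, value 38+46=84
- C+E: weight 4+5=9, value 46+30=76
Best: 114 pts.

114 pts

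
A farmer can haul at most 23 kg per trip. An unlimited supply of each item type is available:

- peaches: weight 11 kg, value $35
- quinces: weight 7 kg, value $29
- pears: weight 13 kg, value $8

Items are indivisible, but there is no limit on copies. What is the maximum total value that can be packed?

$87

Best value-per-unit is quinces at 29/7, and filling with it alone uses weight 3×7=21. No mix of the others beats 3×29 = 87.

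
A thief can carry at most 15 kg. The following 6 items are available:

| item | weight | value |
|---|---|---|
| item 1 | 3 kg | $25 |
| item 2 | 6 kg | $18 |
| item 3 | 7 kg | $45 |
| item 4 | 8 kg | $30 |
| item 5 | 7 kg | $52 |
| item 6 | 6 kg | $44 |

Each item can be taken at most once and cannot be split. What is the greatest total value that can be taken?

$97

Check high-value combinations within 15 kg:
- item 3+item 5: weight 7+7=14, value 45+52=97
- item 5+item 6: weight 7+6=13, value 52+44=96
- item 3+item 6: weight 7+6=13, value 45+44=89
- item 1+item 2+item 6: weight 3+6+6=15, value 25+18+44=87
Best: $97.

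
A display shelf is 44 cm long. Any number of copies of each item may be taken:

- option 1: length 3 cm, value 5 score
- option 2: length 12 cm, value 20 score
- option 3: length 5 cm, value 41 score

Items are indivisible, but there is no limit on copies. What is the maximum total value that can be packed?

Best value-per-unit is option 3 at 41/5; filling with it alone gives 8×41 = 328.
Optimal mix: 1×option 1 + 8×option 3 → length 43, value 333.

333 score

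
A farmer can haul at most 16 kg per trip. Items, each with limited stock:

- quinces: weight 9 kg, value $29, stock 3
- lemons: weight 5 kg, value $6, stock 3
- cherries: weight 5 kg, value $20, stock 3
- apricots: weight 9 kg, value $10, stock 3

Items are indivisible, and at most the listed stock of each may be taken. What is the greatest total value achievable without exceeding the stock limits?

$60

Best selections within weight 16 and stock limits:
- 3×cherries: weight 15, value 60
- 1×quinces + 1×cherries: weight 14, value 49
- 1×lemons + 2×cherries: weight 15, value 46
- 2×cherries: weight 10, value 40
Best: $60.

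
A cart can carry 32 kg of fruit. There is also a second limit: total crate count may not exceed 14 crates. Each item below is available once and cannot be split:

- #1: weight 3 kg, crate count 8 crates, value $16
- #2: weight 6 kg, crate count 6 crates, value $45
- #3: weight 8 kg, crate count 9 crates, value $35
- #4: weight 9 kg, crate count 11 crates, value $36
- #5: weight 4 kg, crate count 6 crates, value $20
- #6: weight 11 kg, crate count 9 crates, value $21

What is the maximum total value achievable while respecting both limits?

Feasible sets respecting both limits:
- #2+#5: weight 10, crate count 12, value 65
- #1+#2: weight 9, crate count 14, value 61
- #2: weight 6, crate count 6, value 45
Best: $65.

$65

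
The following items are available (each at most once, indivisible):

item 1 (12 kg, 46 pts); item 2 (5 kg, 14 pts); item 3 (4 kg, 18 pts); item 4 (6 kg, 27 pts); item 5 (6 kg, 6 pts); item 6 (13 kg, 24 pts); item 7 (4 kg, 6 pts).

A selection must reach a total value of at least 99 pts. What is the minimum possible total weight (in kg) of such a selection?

27

Subsets with value ≥ 99, sorted by total weight:
- item 1+item 2+item 3+item 4: weight 27, value 105
- item 1+item 2+item 3+item 4+item 7: weight 31, value 111
- item 1+item 3+item 4+item 5+item 7: weight 32, value 103
Minimum weight: 27 kg.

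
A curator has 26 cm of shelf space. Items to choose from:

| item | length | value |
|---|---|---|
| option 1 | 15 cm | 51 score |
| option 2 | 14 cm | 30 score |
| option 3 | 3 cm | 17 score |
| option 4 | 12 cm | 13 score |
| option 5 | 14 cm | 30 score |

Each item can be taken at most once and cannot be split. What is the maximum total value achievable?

68 score

Check high-value combinations within 26 cm:
- option 1+option 3: length 15+3=18, value 51+17=68
- option 1: length 15, value 51
- option 2+option 3: length 14+3=17, value 30+17=47
Best: 68 score.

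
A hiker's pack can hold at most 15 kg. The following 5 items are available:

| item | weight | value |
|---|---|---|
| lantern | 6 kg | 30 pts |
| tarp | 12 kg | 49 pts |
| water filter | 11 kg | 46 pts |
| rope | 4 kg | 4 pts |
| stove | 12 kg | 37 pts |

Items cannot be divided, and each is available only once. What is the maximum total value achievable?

Check high-value combinations within 15 kg:
- water filter+rope: weight 11+4=15, value 46+4=50
- tarp: weight 12, value 49
- water filter: weight 11, value 46
Best: 50 pts.

50 pts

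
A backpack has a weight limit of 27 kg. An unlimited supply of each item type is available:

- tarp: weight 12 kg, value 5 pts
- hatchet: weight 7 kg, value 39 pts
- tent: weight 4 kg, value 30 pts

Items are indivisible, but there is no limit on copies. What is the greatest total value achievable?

189 pts

Best value-per-unit is tent at 30/4; filling with it alone gives 6×30 = 180.
Optimal mix: 1×hatchet + 5×tent → weight 27, value 189.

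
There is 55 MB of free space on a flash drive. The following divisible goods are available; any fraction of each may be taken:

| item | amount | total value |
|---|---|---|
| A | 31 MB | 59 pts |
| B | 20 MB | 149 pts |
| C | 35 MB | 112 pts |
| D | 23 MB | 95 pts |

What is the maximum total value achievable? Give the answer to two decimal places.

Take in order of value per unit:
- B (149/20 per unit): all 20 → value 149, running total 149.00
- D (95/23 per unit): all 23 → value 95, running total 244.00
- C (112/35 per unit): 12 of 35 → value 12×112/35 = 38.4000, running total 282.40
Total 282.40.

282.40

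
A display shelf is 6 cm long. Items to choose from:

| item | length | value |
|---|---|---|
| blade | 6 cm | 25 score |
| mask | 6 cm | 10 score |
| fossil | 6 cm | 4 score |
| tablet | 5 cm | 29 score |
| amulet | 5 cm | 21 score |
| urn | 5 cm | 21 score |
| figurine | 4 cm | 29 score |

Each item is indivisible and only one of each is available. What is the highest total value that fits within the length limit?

29 score

Check high-value combinations within 6 cm:
- figurine: length 4, value 29
- tablet: length 5, value 29
- blade: length 6, value 25
- amulet: length 5, value 21
Best: 29 score.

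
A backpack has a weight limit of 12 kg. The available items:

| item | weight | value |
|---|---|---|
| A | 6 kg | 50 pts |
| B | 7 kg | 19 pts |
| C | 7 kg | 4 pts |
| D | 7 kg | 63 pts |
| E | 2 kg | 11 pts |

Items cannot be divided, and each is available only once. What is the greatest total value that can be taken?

This is a 0/1 knapsack; check combinations near the capacity.
- D+E: weight 7+2=9, value 63+11=74
- D: weight 7, value 63
- A+E: weight 6+2=8, value 50+11=61
- A: weight 6, value 50
- B+E: weight 7+2=9, value 19+11=30
Best: 74 pts.

74 pts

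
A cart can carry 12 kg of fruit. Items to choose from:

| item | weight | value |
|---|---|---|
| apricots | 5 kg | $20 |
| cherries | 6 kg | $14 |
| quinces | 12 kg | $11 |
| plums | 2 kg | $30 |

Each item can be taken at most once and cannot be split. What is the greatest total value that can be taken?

Check high-value combinations within 12 kg:
- apricots+plums: weight 5+2=7, value 20+30=50
- cherries+plums: weight 6+2=8, value 14+30=44
- apricots+cherries: weight 5+6=11, value 20+14=34
- plums: weight 2, value 30
- apricots: weight 5, value 20
Best: $50.

$50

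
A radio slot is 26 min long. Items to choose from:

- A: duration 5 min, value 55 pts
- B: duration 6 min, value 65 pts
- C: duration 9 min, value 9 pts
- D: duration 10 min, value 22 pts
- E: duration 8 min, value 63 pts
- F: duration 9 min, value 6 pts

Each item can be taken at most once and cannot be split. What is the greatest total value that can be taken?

Check high-value combinations within 26 min:
- A+B+E: duration 5+6+8=19, value 55+65+63=183
- B+D+E: duration 6+10+8=24, value 65+22+63=150
- A+B+D: duration 5+6+10=21, value 55+65+22=142
- A+D+E: duration 5+10+8=23, value 55+22+63=140
Best: 183 pts.

183 pts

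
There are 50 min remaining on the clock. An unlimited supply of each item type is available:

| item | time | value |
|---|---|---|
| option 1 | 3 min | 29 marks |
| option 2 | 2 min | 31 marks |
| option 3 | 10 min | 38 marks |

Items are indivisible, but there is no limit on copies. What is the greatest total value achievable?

Best value-per-unit is option 2 at 31/2, and filling with it alone uses time 25×2=50. No mix of the others beats 25×31 = 775.

775 marks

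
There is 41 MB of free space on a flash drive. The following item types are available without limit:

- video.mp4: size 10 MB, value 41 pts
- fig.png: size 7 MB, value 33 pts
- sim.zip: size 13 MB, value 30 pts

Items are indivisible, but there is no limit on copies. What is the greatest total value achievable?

Best value-per-unit is fig.png at 33/7; filling with it alone gives 5×33 = 165.
Optimal mix: 2×video.mp4 + 3×fig.png → size 41, value 181.

181 pts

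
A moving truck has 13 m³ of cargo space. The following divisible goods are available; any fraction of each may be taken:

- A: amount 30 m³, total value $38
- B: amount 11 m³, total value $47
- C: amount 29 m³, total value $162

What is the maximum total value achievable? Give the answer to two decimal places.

Take in order of value per unit:
- C (162/29 per unit): 13 of 29 → value 13×162/29 = 72.6207, running total 72.62
Total 72.62.

72.62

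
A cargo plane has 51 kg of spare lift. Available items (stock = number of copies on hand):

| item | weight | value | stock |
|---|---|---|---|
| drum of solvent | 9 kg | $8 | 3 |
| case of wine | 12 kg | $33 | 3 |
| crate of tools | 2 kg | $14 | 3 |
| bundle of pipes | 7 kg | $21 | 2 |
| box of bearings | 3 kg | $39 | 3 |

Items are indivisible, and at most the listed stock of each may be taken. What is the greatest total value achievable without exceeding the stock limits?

$258

Top feasible selections:
- 3×case of wine + 3×crate of tools + 3×box of bearings: weight 51, value 258
- 2×case of wine + 2×crate of tools + 2×bundle of pipes + 3×box of bearings: weight 51, value 253
- 2×case of wine + 3×crate of tools + 1×bundle of pipes + 3×box of bearings: weight 46, value 246
Best: $258.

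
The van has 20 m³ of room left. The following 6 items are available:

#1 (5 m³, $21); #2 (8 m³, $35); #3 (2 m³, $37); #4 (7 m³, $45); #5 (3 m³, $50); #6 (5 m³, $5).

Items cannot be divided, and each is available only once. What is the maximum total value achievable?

$167

Check high-value combinations within 20 m³:
- #2+#3+#4+#5: volume 8+2+7+3=20, value 35+37+45+50=167
- #1+#3+#4+#5: volume 5+2+7+3=17, value 21+37+45+50=153
- #1+#2+#3+#5: volume 5+8+2+3=18, value 21+35+37+50=143
- #3+#4+#5+#6: volume 2+7+3+5=17, value 37+45+50+5=137
Best: $167.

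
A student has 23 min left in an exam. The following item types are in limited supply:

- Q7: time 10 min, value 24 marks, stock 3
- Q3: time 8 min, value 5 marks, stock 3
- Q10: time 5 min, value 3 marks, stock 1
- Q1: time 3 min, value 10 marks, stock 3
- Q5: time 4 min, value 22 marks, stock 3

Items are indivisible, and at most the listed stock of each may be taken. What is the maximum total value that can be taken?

Best selections within time 23 and stock limits:
- 3×Q1 + 3×Q5: time 21, value 96
- 1×Q7 + 3×Q5: time 22, value 90
Best: 96 marks.

96 marks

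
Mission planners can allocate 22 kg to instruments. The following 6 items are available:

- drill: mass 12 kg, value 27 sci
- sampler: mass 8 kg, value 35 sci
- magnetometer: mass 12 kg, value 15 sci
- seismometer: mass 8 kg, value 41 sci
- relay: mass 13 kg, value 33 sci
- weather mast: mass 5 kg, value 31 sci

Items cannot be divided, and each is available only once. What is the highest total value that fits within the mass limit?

Check high-value combinations within 22 kg:
- sampler+seismometer+weather mast: mass 8+8+5=21, value 35+41+31=107
- sampler+seismometer: mass 8+8=16, value 35+41=76
- seismometer+relay: mass 8+13=21, value 41+33=74
- seismometer+weather mast: mass 8+5=13, value 41+31=72
- drill+seismometer: mass 12+8=20, value 27+41=68
Best: 107 sci.

107 sci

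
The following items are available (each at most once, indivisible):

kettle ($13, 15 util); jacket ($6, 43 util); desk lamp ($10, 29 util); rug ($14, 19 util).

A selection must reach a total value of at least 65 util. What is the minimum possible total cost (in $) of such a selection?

16

Subsets with value ≥ 65, sorted by total cost:
- jacket+desk lamp: cost 16, value 72
- kettle+jacket+desk lamp: cost 29, value 87
- jacket+desk lamp+rug: cost 30, value 91
Minimum cost: 16 $.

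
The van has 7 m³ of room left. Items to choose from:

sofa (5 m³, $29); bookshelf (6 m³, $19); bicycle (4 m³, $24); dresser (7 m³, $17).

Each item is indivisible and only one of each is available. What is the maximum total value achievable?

$29

Check high-value combinations within 7 m³:
- sofa: volume 5, value 29
- bicycle: volume 4, value 24
- bookshelf: volume 6, value 19
- dresser: volume 7, value 17
Best: $29.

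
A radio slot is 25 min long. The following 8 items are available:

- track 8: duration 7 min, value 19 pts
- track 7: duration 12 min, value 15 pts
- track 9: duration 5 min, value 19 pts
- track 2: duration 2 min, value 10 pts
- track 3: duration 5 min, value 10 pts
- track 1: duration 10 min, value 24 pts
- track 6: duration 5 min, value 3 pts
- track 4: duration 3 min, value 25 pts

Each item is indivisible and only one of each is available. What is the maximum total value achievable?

88 pts

Check high-value combinations within 25 min:
- track 9+track 2+track 3+track 1+track 4: duration 5+2+5+10+3=25, value 19+10+10+24+25=88
- track 8+track 9+track 1+track 4: duration 7+5+10+3=25, value 19+19+24+25=87
- track 8+track 9+track 2+track 3+track 4: duration 7+5+2+5+3=22, value 19+19+10+10+25=83
- track 9+track 2+track 1+track 6+track 4: duration 5+2+10+5+3=25, value 19+10+24+3+25=81
Best: 88 pts.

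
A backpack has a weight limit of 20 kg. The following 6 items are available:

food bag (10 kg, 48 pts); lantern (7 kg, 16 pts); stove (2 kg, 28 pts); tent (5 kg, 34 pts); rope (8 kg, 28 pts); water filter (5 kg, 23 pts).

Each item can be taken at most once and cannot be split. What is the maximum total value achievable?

Check high-value combinations within 20 kg:
- stove+tent+rope+water filter: weight 2+5+8+5=20, value 28+34+28+23=113
- food bag+stove+tent: weight 10+2+5=17, value 48+28+34=110
- food bag+tent+water filter: weight 10+5+5=20, value 48+34+23=105
- food bag+stove+rope: weight 10+2+8=20, value 48+28+28=104
Best: 113 pts.

113 pts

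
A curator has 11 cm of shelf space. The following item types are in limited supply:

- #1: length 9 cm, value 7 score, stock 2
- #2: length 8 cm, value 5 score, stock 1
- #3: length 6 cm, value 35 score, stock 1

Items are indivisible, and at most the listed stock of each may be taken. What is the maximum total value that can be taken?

Best selections within length 11 and stock limits:
- 1×#3: length 6, value 35
- 1×#1: length 9, value 7
Best: 35 score.

35 score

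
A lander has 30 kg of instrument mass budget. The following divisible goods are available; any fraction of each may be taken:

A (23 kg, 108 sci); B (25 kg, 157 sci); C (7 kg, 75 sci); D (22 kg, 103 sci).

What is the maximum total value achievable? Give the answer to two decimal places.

219.44

Take in order of value per unit:
- C (75/7 per unit): all 7 → value 75, running total 75.00
- B (157/25 per unit): 23 of 25 → value 23×157/25 = 144.4400, running total 219.44
Total 219.44.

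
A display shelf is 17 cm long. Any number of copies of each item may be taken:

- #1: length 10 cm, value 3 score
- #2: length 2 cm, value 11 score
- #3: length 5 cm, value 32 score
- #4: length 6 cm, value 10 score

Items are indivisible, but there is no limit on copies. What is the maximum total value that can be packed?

Best value-per-unit is #3 at 32/5; filling with it alone gives 3×32 = 96.
Optimal mix: 1×#2 + 3×#3 → length 17, value 107.

107 score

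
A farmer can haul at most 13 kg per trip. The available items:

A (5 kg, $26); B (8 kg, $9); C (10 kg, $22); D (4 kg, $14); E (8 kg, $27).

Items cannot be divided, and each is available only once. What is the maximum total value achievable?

$53

Check high-value combinations within 13 kg:
- A+E: weight 5+8=13, value 26+27=53
- D+E: weight 4+8=12, value 14+27=41
- A+D: weight 5+4=9, value 26+14=40
- A+B: weight 5+8=13, value 26+9=35
- E: weight 8, value 27
Best: $53.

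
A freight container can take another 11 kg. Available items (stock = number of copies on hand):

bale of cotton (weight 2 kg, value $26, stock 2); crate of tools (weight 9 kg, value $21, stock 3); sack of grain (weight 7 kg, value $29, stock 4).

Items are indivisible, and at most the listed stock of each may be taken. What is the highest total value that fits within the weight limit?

Best selections within weight 11 and stock limits:
- 2×bale of cotton + 1×sack of grain: weight 11, value 81
- 1×bale of cotton + 1×sack of grain: weight 9, value 55
- 2×bale of cotton: weight 4, value 52
Best: $81.

$81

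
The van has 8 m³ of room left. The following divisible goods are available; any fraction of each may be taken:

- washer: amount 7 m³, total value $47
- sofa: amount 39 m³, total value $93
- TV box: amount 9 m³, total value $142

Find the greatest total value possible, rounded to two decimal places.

Take in order of value per unit:
- TV box (142/9 per unit): 8 of 9 → value 8×142/9 = 126.2222, running total 126.22
Total 126.22.

126.22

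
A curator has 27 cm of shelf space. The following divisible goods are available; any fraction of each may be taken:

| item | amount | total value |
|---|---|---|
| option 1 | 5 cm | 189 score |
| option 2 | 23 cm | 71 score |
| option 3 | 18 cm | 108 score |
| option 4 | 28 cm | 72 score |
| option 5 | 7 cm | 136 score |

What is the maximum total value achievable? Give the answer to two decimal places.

Take in order of value per unit:
- option 1 (189/5 per unit): all 5 → value 189, running total 189.00
- option 5 (136/7 per unit): all 7 → value 136, running total 325.00
- option 3 (108/18 per unit): 15 of 18 → value 15×108/18 = 90.0000, running total 415.00
Total 415.00.

415.00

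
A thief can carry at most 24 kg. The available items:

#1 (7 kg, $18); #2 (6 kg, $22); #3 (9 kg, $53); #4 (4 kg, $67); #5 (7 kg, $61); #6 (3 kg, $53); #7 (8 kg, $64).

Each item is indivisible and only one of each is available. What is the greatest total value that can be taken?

$245

Check high-value combinations within 24 kg:
- #4+#5+#6+#7: weight 4+7+3+8=22, value 67+61+53+64=245
- #3+#4+#6+#7: weight 9+4+3+8=24, value 53+67+53+64=237
- #3+#4+#5+#6: weight 9+4+7+3=23, value 53+67+61+53=234
Best: $245.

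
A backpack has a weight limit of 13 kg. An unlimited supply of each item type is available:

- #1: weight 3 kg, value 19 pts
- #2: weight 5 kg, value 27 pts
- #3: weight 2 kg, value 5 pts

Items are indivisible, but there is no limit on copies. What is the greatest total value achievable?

Best value-per-unit is #1 at 19/3, and filling with it alone uses weight 4×3=12. No mix of the others beats 4×19 = 76.

76 pts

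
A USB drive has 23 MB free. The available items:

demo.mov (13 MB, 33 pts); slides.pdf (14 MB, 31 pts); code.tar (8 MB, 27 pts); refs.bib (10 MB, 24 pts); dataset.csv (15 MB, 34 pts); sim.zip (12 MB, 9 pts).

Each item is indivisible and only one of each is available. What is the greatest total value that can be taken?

This is a 0/1 knapsack; check combinations near the capacity.
- code.tar+dataset.csv: size 8+15=23, value 27+34=61
- demo.mov+code.tar: size 13+8=21, value 33+27=60
- slides.pdf+code.tar: size 14+8=22, value 31+27=58
- demo.mov+refs.bib: size 13+10=23, value 33+24=57
Best: 61 pts.

61 pts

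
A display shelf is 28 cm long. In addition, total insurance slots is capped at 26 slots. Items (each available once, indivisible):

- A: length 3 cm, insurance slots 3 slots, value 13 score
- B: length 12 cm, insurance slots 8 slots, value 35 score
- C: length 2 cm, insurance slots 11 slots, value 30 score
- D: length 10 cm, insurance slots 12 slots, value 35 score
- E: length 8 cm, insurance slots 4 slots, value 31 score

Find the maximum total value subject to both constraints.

Feasible sets respecting both limits:
- A+B+C+E: length 25, insurance slots 26, value 109
- B+C+E: length 22, insurance slots 23, value 96
- A+B+D: length 25, insurance slots 23, value 83
- A+B+E: length 23, insurance slots 15, value 79
Best: 109 score.

109 score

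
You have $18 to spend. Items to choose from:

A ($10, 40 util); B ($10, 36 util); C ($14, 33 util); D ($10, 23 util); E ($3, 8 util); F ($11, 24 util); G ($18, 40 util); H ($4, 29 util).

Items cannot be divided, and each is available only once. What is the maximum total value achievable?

This is a 0/1 knapsack; check combinations near the capacity.
- A+E+H: cost 10+3+4=17, value 40+8+29=77
- B+E+H: cost 10+3+4=17, value 36+8+29=73
- A+H: cost 10+4=14, value 40+29=69
- B+H: cost 10+4=14, value 36+29=65
- C+H: cost 14+4=18, value 33+29=62
Best: 77 util.

77 util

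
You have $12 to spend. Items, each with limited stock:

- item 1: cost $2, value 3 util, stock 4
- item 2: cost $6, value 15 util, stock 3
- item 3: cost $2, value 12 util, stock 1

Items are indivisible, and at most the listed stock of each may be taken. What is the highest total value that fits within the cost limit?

Best selections within cost 12 and stock limits:
- 2×item 1 + 1×item 2 + 1×item 3: cost 12, value 33
- 1×item 1 + 1×item 2 + 1×item 3: cost 10, value 30
Best: 33 util.

33 util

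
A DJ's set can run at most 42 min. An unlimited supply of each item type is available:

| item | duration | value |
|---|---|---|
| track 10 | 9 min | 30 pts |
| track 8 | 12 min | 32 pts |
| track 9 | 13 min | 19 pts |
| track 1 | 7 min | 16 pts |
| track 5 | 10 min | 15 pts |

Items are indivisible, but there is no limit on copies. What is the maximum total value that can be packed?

Best value-per-unit is track 10 at 30/9; filling with it alone gives 4×30 = 120.
Optimal mix: 2×track 10 + 2×track 8 → duration 42, value 124.

124 pts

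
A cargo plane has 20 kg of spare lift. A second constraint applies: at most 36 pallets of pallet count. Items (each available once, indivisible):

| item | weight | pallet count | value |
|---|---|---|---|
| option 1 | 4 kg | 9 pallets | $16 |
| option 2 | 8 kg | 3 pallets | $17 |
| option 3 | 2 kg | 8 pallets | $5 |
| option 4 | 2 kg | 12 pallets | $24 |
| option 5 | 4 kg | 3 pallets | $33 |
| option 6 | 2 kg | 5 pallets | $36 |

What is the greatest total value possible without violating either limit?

Feasible sets respecting both limits:
- option 1+option 2+option 4+option 5+option 6: weight 20, pallet count 32, value 126
- option 2+option 3+option 4+option 5+option 6: weight 18, pallet count 31, value 115
- option 2+option 4+option 5+option 6: weight 16, pallet count 23, value 110
Best: $126.

$126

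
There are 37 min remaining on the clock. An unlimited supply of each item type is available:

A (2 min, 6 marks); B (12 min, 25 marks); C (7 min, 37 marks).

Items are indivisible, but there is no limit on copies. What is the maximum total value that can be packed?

191 marks

Best value-per-unit is C at 37/7; filling with it alone gives 5×37 = 185.
Optimal mix: 1×A + 5×C → time 37, value 191.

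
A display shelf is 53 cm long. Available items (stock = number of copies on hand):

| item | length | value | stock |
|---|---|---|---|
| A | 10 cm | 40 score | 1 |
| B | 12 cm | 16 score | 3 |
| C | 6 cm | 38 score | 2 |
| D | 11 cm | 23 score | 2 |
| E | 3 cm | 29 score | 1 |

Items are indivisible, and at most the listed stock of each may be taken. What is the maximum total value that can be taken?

191 score

Top feasible selections:
- 1×A + 2×C + 2×D + 1×E: length 47, value 191
- 1×A + 1×B + 2×C + 1×D + 1×E: length 48, value 184
Best: 191 score.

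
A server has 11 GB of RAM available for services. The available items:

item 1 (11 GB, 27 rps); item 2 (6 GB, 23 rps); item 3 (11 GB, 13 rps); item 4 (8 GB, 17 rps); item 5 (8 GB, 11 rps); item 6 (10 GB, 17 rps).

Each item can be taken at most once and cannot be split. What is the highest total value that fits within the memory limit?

27 rps

Check high-value combinations within 11 GB:
- item 1: memory 11, value 27
- item 2: memory 6, value 23
- item 4: memory 8, value 17
- item 6: memory 10, value 17
Best: 27 rps.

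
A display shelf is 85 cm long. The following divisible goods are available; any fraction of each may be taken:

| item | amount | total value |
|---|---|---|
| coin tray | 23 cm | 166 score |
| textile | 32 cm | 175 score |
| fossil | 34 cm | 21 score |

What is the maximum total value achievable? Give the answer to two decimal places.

Take in order of value per unit:
- coin tray (166/23 per unit): all 23 → value 166, running total 166.00
- textile (175/32 per unit): all 32 → value 175, running total 341.00
- fossil (21/34 per unit): 30 of 34 → value 30×21/34 = 18.5294, running total 359.53
Total 359.53.

359.53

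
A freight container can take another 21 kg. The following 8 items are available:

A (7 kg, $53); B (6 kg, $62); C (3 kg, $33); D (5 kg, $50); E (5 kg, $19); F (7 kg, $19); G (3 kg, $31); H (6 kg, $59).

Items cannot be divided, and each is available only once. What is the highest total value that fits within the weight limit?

$204

Check high-value combinations within 21 kg:
- B+C+D+H: weight 6+3+5+6=20, value 62+33+50+59=204
- B+D+G+H: weight 6+5+3+6=20, value 62+50+31+59=202
- A+B+C+D: weight 7+6+3+5=21, value 53+62+33+50=198
- A+B+D+G: weight 7+6+5+3=21, value 53+62+50+31=196
Best: $204.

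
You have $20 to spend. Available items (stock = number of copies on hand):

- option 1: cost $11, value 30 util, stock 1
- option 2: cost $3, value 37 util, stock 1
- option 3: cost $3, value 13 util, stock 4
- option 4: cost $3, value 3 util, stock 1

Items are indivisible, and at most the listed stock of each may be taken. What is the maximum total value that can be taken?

Best selections within cost 20 and stock limits:
- 1×option 1 + 1×option 2 + 2×option 3: cost 20, value 93
- 1×option 2 + 4×option 3 + 1×option 4: cost 18, value 92
Best: 93 util.

93 util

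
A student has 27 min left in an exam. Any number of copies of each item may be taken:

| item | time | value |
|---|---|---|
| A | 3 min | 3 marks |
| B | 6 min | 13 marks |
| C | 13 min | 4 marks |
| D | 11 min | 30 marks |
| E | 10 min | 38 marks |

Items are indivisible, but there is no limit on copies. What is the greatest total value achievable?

Best value-per-unit is E at 38/10; filling with it alone gives 2×38 = 76.
Optimal mix: 1×B + 2×E → time 26, value 89.

89 marks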